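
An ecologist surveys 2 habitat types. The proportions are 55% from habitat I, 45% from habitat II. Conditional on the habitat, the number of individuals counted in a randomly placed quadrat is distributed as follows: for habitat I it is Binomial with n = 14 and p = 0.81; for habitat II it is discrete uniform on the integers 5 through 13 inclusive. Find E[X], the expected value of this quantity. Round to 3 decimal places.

Component means — I: 11.34; II: 9.
E[X] = 0.55·11.34 + 0.45·9 = 10.287.

10.287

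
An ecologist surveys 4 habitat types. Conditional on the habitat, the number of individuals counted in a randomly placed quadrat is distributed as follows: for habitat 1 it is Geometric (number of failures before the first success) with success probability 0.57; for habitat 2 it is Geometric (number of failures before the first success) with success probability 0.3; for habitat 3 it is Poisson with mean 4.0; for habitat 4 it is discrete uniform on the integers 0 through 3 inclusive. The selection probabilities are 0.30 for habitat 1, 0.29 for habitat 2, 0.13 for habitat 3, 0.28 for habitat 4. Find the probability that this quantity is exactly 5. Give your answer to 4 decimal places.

0.0375

Conditional on each habitat, P(X = 5): 1: 0.00837948; 2: 0.050421; 3: 0.156293; 4: 0.
By total probability, P(X = 5) = 0.3·0.00837948 + 0.29·0.050421 + 0.13·0.156293 + 0.28·0 = 0.0374541.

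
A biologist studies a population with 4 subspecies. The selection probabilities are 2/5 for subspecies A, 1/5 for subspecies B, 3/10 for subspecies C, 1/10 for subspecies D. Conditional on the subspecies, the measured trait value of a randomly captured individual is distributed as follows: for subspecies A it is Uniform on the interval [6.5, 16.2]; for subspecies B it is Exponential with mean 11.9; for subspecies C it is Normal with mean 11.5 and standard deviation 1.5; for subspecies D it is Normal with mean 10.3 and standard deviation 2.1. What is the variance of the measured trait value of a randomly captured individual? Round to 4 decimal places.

Per component, A: μ=11.35, E[X²]=136.663; B: μ=11.9, E[X²]=283.22; C: μ=11.5, E[X²]=134.5; D: μ=10.3, E[X²]=110.5.
E[X] = 0.4·11.35 + 0.2·11.9 + 0.3·11.5 + 0.1·10.3 = 11.4.
E[X²] = 0.4·136.663 + 0.2·283.22 + 0.3·134.5 + 0.1·110.5 = 162.709.
Var(X) = E[X²] − (E[X])² = 162.709 − 129.96 = 32.7493.

32.7493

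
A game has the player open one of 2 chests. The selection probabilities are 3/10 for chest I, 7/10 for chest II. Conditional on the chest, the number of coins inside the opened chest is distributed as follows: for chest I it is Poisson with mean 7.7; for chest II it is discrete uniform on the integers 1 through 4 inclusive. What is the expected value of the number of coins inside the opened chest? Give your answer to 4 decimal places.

Component means — I: 7.7; II: 2.5.
E[X] = 0.3·7.7 + 0.7·2.5 = 4.06.

4.0600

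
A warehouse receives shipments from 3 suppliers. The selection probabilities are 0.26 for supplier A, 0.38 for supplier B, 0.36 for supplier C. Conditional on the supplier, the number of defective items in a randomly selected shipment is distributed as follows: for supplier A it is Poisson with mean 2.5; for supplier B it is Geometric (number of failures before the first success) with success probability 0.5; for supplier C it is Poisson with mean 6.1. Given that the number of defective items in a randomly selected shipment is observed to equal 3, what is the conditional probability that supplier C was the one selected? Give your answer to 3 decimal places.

0.278

Likelihoods P(X=3 | ·): A: 0.213763; B: 0.0625; C: 0.0848481.
Posterior ∝ prior × likelihood. Numerator for C: 0.36·0.0848481 = 0.0305453.
Normalizing constant: 0.26·0.213763 + 0.38·0.0625 + 0.36·0.0848481 = 0.109874.
P(C | observation) = 0.0305453 / 0.109874 = 0.278004.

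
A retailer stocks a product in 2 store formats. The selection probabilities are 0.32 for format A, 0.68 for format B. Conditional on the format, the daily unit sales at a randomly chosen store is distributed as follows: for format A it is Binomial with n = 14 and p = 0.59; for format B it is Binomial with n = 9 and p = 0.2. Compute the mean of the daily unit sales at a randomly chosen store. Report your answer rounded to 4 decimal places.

3.8672

Component means — A: 8.26; B: 1.8.
E[X] = 0.32·8.26 + 0.68·1.8 = 3.8672.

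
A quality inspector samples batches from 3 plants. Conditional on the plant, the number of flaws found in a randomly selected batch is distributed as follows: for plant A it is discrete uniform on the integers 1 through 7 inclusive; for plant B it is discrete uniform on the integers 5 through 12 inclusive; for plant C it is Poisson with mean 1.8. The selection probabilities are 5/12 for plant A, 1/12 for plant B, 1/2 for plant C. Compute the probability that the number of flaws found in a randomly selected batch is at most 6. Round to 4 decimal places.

0.8767

Conditional on each plant, P(X ≤ 6): A: 0.857143; B: 0.25; C: 0.997431.
By total probability, P(X ≤ 6) = 0.416667·0.857143 + 0.0833333·0.25 + 0.5·0.997431 = 0.876691.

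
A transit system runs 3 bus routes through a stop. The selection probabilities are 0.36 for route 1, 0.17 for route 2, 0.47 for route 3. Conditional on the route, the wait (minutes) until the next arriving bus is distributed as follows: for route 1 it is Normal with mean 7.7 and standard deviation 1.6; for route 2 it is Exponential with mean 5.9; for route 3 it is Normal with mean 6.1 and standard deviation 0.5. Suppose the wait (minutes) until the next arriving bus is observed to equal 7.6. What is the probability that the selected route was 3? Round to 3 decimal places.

0.041

Likelihoods f(7.6 | ·): 1: 0.248852; 2: 0.0467431; 3: 0.0088637.
Posterior ∝ prior × likelihood. Numerator for 3: 0.47·0.0088637 = 0.00416594.
Normalizing constant: 0.36·0.248852 + 0.17·0.0467431 + 0.47·0.0088637 = 0.101699.
P(3 | observation) = 0.00416594 / 0.101699 = 0.0409634.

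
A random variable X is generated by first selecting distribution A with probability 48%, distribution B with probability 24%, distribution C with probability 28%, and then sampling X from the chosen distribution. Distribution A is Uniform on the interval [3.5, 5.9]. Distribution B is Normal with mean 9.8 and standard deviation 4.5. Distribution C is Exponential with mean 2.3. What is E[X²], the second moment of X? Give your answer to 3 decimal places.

For each component E[X²] = Var + (mean)², giving A: 22.57; B: 116.29; C: 10.58.
Overall E[X²] = 0.48·22.57 + 0.24·116.29 + 0.28·10.58 = 41.7056.

41.706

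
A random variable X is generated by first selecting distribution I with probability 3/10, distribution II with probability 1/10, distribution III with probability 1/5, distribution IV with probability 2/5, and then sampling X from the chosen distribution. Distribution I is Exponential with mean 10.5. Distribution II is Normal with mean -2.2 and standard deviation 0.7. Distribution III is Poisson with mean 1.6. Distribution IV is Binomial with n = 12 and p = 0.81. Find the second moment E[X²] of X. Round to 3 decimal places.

For each component E[X²] = Var + (mean)², giving I: 220.5; II: 5.33; III: 4.16; IV: 96.3252.
Overall E[X²] = 0.3·220.5 + 0.1·5.33 + 0.2·4.16 + 0.4·96.3252 = 106.045.

106.045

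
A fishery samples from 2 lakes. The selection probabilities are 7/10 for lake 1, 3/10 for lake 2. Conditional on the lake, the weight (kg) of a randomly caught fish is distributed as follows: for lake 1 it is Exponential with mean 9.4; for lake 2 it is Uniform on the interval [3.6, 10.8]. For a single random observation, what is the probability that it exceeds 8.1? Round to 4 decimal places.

0.4082

Conditional on each lake, P(X > 8.1): 1: 0.422442; 2: 0.375.
By total probability, P(X > 8.1) = 0.7·0.422442 + 0.3·0.375 = 0.40821.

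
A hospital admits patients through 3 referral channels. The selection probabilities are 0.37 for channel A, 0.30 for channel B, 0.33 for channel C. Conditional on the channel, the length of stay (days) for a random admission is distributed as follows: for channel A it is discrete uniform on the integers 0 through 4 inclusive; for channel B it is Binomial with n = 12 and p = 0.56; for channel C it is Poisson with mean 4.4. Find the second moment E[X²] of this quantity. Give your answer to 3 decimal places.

For each component E[X²] = Var + (mean)², giving A: 6; B: 48.1152; C: 23.76.
Overall E[X²] = 0.37·6 + 0.3·48.1152 + 0.33·23.76 = 24.4954.

24.495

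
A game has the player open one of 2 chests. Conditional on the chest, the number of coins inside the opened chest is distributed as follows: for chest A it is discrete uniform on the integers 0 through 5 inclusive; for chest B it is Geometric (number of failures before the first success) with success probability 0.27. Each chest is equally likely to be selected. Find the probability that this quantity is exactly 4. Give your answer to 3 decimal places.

Conditional on each chest, P(X = 4): A: 0.166667; B: 0.0766753.
By total probability, P(X = 4) = 0.5·0.166667 + 0.5·0.0766753 = 0.121671.

0.122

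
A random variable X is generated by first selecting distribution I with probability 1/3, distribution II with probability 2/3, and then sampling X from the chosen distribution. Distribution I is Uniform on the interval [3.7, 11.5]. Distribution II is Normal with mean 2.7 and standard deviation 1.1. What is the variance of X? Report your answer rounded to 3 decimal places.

7.832

Per component, I: μ=7.6, E[X²]=62.83; II: μ=2.7, E[X²]=8.5.
E[X] = 0.333333·7.6 + 0.666667·2.7 = 4.33333.
E[X²] = 0.333333·62.83 + 0.666667·8.5 = 26.61.
Var(X) = E[X²] − (E[X])² = 26.61 − 18.7778 = 7.83222.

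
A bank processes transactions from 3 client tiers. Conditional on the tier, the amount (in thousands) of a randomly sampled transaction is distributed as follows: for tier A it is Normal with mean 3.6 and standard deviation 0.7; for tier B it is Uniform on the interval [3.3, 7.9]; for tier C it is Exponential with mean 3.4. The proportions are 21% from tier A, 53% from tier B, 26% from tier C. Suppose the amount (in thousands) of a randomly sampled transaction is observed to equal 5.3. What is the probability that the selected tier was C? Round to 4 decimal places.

0.1169

Likelihoods f(5.3 | ·): A: 0.0298598; B: 0.217391; C: 0.0618775.
Posterior ∝ prior × likelihood. Numerator for C: 0.26·0.0618775 = 0.0160881.
Normalizing constant: 0.21·0.0298598 + 0.53·0.217391 + 0.26·0.0618775 = 0.137576.
P(C | observation) = 0.0160881 / 0.137576 = 0.11694.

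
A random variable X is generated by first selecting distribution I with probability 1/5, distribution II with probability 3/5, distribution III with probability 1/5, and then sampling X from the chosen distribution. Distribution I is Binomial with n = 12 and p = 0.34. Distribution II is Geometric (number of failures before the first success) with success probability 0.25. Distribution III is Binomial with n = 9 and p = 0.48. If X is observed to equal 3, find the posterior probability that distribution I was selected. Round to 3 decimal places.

Likelihoods P(X=3 | ·): I: 0.205473; II: 0.105469; III: 0.183664.
Posterior ∝ prior × likelihood. Numerator for I: 0.2·0.205473 = 0.0410946.
Normalizing constant: 0.2·0.205473 + 0.6·0.105469 + 0.2·0.183664 = 0.141109.
P(I | observation) = 0.0410946 / 0.141109 = 0.291227.

0.291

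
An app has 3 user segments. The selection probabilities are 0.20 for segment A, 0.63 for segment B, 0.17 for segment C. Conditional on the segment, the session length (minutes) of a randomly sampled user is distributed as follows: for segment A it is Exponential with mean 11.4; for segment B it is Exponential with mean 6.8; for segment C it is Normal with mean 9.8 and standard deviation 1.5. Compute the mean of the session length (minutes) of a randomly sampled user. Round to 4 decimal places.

8.2300

Component means — A: 11.4; B: 6.8; C: 9.8.
E[X] = 0.2·11.4 + 0.63·6.8 + 0.17·9.8 = 8.23.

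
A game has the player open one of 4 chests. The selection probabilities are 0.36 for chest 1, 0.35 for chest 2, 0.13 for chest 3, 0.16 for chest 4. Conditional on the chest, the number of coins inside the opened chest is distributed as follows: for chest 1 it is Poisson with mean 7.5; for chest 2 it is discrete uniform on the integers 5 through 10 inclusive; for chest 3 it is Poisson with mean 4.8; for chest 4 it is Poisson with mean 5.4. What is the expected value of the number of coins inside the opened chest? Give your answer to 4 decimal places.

6.8130

Component means — 1: 7.5; 2: 7.5; 3: 4.8; 4: 5.4.
E[X] = 0.36·7.5 + 0.35·7.5 + 0.13·4.8 + 0.16·5.4 = 6.813.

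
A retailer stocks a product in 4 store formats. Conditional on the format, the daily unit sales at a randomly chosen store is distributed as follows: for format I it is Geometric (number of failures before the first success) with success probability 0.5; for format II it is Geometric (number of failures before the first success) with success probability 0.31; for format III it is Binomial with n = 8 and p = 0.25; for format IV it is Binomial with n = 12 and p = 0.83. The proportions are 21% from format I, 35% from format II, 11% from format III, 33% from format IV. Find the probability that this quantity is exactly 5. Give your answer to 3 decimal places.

0.023

Conditional on each format, P(X = 5): I: 0.015625; II: 0.048485; III: 0.0230713; IV: 0.00128014.
By total probability, P(X = 5) = 0.21·0.015625 + 0.35·0.048485 + 0.11·0.0230713 + 0.33·0.00128014 = 0.0232113.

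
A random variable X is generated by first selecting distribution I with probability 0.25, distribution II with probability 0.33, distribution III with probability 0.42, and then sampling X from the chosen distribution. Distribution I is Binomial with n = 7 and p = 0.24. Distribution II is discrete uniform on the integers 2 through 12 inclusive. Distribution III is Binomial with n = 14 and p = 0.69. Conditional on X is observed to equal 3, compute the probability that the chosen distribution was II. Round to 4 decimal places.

0.4256

Likelihoods P(X=3 | ·): I: 0.16142; II: 0.0909091; III: 0.000303828.
Posterior ∝ prior × likelihood. Numerator for II: 0.33·0.0909091 = 0.03.
Normalizing constant: 0.25·0.16142 + 0.33·0.0909091 + 0.42·0.000303828 = 0.0704825.
P(II | observation) = 0.03 / 0.0704825 = 0.425638.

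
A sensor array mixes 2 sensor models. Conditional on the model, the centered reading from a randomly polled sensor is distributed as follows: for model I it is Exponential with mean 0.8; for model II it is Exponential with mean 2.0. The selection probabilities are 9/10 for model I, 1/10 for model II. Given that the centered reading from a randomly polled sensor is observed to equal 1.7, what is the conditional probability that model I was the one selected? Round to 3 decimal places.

0.863

Likelihoods f(1.7 | ·): I: 0.149291; II: 0.213707.
Posterior ∝ prior × likelihood. Numerator for I: 0.9·0.149291 = 0.134362.
Normalizing constant: 0.9·0.149291 + 0.1·0.213707 = 0.155733.
P(I | observation) = 0.134362 / 0.155733 = 0.862773.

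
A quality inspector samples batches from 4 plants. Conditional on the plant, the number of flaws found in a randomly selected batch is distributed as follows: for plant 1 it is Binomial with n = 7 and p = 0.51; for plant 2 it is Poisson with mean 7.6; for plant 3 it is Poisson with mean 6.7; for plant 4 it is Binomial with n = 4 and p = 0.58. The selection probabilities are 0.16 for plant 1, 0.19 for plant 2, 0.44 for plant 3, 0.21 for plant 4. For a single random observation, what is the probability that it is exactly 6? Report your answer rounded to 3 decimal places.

Conditional on each plant, P(X = 6): 1: 0.0603553; 2: 0.13394; 3: 0.154648; 4: 0.
By total probability, P(X = 6) = 0.16·0.0603553 + 0.19·0.13394 + 0.44·0.154648 + 0.21·0 = 0.10315.

0.103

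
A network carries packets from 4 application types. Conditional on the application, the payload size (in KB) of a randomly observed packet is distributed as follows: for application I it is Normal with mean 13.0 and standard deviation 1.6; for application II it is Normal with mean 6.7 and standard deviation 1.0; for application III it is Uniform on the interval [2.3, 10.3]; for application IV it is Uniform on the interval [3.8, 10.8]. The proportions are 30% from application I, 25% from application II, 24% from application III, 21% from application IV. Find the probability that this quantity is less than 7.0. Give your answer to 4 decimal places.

0.3915

Conditional on each application, P(X < 7.0): I: 8.84173e-05; II: 0.617911; III: 0.5875; IV: 0.457143.
By total probability, P(X < 7.0) = 0.3·8.84173e-05 + 0.25·0.617911 + 0.24·0.5875 + 0.21·0.457143 = 0.391504.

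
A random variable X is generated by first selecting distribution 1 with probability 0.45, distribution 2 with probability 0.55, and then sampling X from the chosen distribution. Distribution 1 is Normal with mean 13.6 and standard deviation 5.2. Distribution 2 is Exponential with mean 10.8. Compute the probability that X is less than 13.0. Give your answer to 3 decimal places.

Conditional on each component, P(X < 13.0): 1: 0.45407; 2: 0.699919.
By total probability, P(X < 13.0) = 0.45·0.45407 + 0.55·0.699919 = 0.589287.

0.589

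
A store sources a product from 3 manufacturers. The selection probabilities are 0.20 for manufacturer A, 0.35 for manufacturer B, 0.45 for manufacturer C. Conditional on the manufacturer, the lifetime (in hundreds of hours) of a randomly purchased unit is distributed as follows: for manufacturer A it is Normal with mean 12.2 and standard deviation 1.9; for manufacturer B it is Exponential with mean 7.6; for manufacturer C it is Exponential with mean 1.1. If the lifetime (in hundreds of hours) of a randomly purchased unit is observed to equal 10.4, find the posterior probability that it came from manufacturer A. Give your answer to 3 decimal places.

Likelihoods f(10.4 | ·): A: 0.13405; B: 0.033488; C: 7.12115e-05.
Posterior ∝ prior × likelihood. Numerator for A: 0.2·0.13405 = 0.0268099.
Normalizing constant: 0.2·0.13405 + 0.35·0.033488 + 0.45·7.12115e-05 = 0.0385627.
P(A | observation) = 0.0268099 / 0.0385627 = 0.695228.

0.695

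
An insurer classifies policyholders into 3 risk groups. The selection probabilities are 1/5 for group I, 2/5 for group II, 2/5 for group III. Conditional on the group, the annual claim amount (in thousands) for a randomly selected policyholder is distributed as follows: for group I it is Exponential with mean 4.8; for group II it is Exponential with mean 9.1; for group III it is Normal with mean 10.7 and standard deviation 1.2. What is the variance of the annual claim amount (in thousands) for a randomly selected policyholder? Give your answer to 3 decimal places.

Per component, I: μ=4.8, E[X²]=46.08; II: μ=9.1, E[X²]=165.62; III: μ=10.7, E[X²]=115.93.
E[X] = 0.2·4.8 + 0.4·9.1 + 0.4·10.7 = 8.88.
E[X²] = 0.2·46.08 + 0.4·165.62 + 0.4·115.93 = 121.836.
Var(X) = E[X²] − (E[X])² = 121.836 − 78.8544 = 42.9816.

42.982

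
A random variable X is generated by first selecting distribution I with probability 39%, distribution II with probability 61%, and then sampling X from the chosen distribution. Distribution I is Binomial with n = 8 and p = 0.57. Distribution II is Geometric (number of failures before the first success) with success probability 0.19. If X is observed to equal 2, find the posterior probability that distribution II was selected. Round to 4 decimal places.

0.7722

Likelihoods P(X=2 | ·): I: 0.0575067; II: 0.124659.
Posterior ∝ prior × likelihood. Numerator for II: 0.61·0.124659 = 0.076042.
Normalizing constant: 0.39·0.0575067 + 0.61·0.124659 = 0.0984696.
P(II | observation) = 0.076042 / 0.0984696 = 0.772238.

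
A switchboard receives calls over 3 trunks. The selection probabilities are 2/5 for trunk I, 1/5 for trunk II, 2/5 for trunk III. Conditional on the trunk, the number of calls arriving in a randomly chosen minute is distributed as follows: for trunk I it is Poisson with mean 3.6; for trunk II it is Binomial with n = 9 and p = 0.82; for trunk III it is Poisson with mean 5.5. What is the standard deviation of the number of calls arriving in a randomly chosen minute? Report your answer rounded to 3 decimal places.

Per component, I: μ=3.6, E[X²]=16.56; II: μ=7.38, E[X²]=55.7928; III: μ=5.5, E[X²]=35.75.
E[X] = 0.4·3.6 + 0.2·7.38 + 0.4·5.5 = 5.116.
E[X²] = 0.4·16.56 + 0.2·55.7928 + 0.4·35.75 = 32.0826.
Var(X) = E[X²] − (E[X])² = 32.0826 − 26.1735 = 5.9091.
SD(X) = √5.9091 = 2.43086.

2.431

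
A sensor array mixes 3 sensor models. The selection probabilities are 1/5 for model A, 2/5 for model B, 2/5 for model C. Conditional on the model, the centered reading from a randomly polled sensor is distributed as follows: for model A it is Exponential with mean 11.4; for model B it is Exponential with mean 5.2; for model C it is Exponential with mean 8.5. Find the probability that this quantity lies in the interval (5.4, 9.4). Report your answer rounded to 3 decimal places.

0.192

Conditional on each model, P(5.4 < X < 9.4): A: 0.184277; B: 0.189967; C: 0.198861.
By total probability, P(5.4 < X < 9.4) = 0.2·0.184277 + 0.4·0.189967 + 0.4·0.198861 = 0.192386.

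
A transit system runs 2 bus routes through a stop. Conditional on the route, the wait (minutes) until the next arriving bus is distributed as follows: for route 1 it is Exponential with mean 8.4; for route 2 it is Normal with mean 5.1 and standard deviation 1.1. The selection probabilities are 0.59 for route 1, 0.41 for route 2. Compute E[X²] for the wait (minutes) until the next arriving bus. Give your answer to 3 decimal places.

For each component E[X²] = Var + (mean)², giving 1: 141.12; 2: 27.22.
Overall E[X²] = 0.59·141.12 + 0.41·27.22 = 94.421.

94.421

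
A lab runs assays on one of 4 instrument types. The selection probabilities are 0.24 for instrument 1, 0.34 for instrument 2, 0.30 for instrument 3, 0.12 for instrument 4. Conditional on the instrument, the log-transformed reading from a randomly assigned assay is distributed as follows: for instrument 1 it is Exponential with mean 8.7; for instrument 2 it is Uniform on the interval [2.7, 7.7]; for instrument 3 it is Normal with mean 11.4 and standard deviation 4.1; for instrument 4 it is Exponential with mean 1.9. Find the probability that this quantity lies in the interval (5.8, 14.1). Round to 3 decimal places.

Conditional on each instrument, P(5.8 < X < 14.1): 1: 0.315655; 2: 0.38; 3: 0.658911; 4: 0.0466359.
By total probability, P(5.8 < X < 14.1) = 0.24·0.315655 + 0.34·0.38 + 0.3·0.658911 + 0.12·0.0466359 = 0.408227.

0.408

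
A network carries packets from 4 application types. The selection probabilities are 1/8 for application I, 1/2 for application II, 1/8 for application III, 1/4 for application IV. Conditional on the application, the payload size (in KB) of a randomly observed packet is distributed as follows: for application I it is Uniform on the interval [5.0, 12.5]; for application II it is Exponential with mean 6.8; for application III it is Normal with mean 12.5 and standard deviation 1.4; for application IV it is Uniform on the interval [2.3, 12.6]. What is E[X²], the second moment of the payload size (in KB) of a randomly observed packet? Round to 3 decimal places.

92.258

For each component E[X²] = Var + (mean)², giving I: 81.25; II: 92.48; III: 158.21; IV: 64.3433.
Overall E[X²] = 0.125·81.25 + 0.5·92.48 + 0.125·158.21 + 0.25·64.3433 = 92.2583.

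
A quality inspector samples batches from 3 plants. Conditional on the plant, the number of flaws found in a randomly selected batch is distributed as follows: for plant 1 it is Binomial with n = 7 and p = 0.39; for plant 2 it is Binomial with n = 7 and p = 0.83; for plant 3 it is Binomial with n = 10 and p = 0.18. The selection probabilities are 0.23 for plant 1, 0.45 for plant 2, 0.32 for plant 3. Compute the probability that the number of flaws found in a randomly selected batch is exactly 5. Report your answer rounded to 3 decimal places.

0.129

Conditional on each plant, P(X = 5): 1: 0.0705021; 2: 0.23906; 3: 0.0176536.
By total probability, P(X = 5) = 0.23·0.0705021 + 0.45·0.23906 + 0.32·0.0176536 = 0.129442.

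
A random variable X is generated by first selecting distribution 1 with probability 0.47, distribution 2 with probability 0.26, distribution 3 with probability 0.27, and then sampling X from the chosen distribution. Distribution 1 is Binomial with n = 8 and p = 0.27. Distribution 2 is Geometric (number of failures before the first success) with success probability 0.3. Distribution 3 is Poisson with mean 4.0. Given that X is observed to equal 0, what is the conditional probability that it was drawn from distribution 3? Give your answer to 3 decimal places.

0.041

Likelihoods P(X=0 | ·): 1: 0.080646; 2: 0.3; 3: 0.0183156.
Posterior ∝ prior × likelihood. Numerator for 3: 0.27·0.0183156 = 0.00494522.
Normalizing constant: 0.47·0.080646 + 0.26·0.3 + 0.27·0.0183156 = 0.120849.
P(3 | observation) = 0.00494522 / 0.120849 = 0.0409207.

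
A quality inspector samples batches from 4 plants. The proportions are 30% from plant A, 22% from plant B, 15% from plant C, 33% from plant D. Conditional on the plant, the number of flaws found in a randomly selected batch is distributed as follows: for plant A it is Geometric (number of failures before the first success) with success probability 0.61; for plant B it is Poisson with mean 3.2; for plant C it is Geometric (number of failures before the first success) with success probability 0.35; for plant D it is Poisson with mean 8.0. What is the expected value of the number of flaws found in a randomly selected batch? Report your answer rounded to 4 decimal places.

Component means — A: 0.639344; B: 3.2; C: 1.85714; D: 8.
E[X] = 0.3·0.639344 + 0.22·3.2 + 0.15·1.85714 + 0.33·8 = 3.81437.

3.8144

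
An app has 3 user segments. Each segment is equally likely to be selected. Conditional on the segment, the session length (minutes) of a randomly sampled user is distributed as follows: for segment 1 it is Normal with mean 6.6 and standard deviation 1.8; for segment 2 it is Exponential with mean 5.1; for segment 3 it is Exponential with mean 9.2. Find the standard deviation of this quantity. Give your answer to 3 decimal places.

6.390

Per component, 1: μ=6.6, E[X²]=46.8; 2: μ=5.1, E[X²]=52.02; 3: μ=9.2, E[X²]=169.28.
E[X] = 0.333333·6.6 + 0.333333·5.1 + 0.333333·9.2 = 6.96667.
E[X²] = 0.333333·46.8 + 0.333333·52.02 + 0.333333·169.28 = 89.3667.
Var(X) = E[X²] − (E[X])² = 89.3667 − 48.5344 = 40.8322.
SD(X) = √40.8322 = 6.39001.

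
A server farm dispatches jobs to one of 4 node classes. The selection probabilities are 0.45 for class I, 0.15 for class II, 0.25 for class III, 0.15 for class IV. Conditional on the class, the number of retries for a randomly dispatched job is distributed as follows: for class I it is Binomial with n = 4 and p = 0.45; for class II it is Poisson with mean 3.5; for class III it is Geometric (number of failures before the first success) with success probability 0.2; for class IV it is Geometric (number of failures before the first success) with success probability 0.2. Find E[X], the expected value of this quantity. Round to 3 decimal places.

Component means — I: 1.8; II: 3.5; III: 4; IV: 4.
E[X] = 0.45·1.8 + 0.15·3.5 + 0.25·4 + 0.15·4 = 2.935.

2.935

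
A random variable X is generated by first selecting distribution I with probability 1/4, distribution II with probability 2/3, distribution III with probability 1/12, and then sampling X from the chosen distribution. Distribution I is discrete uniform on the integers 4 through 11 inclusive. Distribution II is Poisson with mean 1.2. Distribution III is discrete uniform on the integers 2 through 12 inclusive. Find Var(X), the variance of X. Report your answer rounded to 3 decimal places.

11.435

Per component, I: μ=7.5, E[X²]=61.5; II: μ=1.2, E[X²]=2.64; III: μ=7, E[X²]=59.
E[X] = 0.25·7.5 + 0.666667·1.2 + 0.0833333·7 = 3.25833.
E[X²] = 0.25·61.5 + 0.666667·2.64 + 0.0833333·59 = 22.0517.
Var(X) = E[X²] − (E[X])² = 22.0517 − 10.6167 = 11.4349.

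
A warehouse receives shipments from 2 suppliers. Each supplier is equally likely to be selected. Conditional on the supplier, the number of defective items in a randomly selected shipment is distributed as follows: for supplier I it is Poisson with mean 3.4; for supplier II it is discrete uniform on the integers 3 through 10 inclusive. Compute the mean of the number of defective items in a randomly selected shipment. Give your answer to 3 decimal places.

4.950

Component means — I: 3.4; II: 6.5.
E[X] = 0.5·3.4 + 0.5·6.5 = 4.95.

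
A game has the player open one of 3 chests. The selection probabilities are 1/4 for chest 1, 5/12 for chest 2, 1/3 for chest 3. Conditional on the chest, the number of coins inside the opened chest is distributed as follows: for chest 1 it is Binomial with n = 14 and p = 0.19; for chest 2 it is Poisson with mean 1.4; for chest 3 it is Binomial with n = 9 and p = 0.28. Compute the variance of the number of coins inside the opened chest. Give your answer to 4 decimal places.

Per component, 1: μ=2.66, E[X²]=9.2302; 2: μ=1.4, E[X²]=3.36; 3: μ=2.52, E[X²]=8.1648.
E[X] = 0.25·2.66 + 0.416667·1.4 + 0.333333·2.52 = 2.08833.
E[X²] = 0.25·9.2302 + 0.416667·3.36 + 0.333333·8.1648 = 6.42915.
Var(X) = E[X²] − (E[X])² = 6.42915 − 4.36114 = 2.06801.

2.0680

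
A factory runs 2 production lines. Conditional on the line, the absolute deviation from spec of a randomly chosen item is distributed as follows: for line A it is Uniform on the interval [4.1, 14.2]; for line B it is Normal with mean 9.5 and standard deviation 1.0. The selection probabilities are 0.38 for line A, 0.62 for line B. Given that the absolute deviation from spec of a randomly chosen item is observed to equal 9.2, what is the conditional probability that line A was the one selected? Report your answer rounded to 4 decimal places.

0.1373

Likelihoods f(9.2 | ·): A: 0.0990099; B: 0.381388.
Posterior ∝ prior × likelihood. Numerator for A: 0.38·0.0990099 = 0.0376238.
Normalizing constant: 0.38·0.0990099 + 0.62·0.381388 = 0.274084.
P(A | observation) = 0.0376238 / 0.274084 = 0.137271.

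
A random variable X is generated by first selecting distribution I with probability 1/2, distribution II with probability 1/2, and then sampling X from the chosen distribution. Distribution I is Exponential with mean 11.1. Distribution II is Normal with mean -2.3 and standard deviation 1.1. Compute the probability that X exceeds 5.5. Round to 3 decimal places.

0.305

Conditional on each component, P(X > 5.5): I: 0.609269; II: 6.66134e-13.
By total probability, P(X > 5.5) = 0.5·0.609269 + 0.5·6.66134e-13 = 0.304634.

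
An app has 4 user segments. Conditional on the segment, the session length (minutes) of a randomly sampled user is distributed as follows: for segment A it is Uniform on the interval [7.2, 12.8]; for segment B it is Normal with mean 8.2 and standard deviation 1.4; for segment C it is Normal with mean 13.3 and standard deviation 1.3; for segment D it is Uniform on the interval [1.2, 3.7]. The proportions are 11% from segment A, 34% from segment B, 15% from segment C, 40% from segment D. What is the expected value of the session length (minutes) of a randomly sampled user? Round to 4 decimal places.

6.8630

Component means — A: 10; B: 8.2; C: 13.3; D: 2.45.
E[X] = 0.11·10 + 0.34·8.2 + 0.15·13.3 + 0.4·2.45 = 6.863.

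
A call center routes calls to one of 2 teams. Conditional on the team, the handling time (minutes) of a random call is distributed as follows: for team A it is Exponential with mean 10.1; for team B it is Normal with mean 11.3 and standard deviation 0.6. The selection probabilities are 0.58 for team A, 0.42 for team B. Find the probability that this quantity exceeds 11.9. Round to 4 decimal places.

0.2452

Conditional on each team, P(X > 11.9): A: 0.307827; B: 0.158655.
By total probability, P(X > 11.9) = 0.58·0.307827 + 0.42·0.158655 = 0.245175.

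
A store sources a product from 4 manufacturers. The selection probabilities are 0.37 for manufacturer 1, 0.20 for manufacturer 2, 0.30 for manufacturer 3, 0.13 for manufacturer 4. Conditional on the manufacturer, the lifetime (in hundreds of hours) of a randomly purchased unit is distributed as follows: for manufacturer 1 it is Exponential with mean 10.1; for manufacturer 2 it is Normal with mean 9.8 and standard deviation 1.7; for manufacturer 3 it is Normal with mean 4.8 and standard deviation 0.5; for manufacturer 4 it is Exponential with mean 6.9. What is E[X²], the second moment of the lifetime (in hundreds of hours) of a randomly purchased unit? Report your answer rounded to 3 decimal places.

For each component E[X²] = Var + (mean)², giving 1: 204.02; 2: 98.93; 3: 23.29; 4: 95.22.
Overall E[X²] = 0.37·204.02 + 0.2·98.93 + 0.3·23.29 + 0.13·95.22 = 114.639.

114.639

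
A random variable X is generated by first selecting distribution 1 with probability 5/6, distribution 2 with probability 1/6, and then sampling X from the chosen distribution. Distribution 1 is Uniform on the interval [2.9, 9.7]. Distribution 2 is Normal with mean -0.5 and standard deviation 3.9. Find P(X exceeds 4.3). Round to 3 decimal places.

Conditional on each component, P(X > 4.3): 1: 0.794118; 2: 0.109205.
By total probability, P(X > 4.3) = 0.833333·0.794118 + 0.166667·0.109205 = 0.679965.

0.680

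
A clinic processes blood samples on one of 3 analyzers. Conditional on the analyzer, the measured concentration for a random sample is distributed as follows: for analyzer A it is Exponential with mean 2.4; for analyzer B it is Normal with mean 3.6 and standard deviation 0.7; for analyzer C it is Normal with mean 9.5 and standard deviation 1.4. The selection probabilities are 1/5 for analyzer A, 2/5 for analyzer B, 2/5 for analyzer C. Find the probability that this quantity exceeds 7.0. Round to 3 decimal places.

Conditional on each analyzer, P(X > 7.0): A: 0.0541138; B: 5.95458e-07; C: 0.962927.
By total probability, P(X > 7.0) = 0.2·0.0541138 + 0.4·5.95458e-07 + 0.4·0.962927 = 0.395994.

0.396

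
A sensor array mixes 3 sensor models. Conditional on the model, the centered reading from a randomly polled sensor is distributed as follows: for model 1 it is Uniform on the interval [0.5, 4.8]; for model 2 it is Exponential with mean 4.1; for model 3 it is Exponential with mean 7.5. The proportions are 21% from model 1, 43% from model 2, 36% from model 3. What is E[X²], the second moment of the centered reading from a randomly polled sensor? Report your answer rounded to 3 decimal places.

For each component E[X²] = Var + (mean)², giving 1: 8.56333; 2: 33.62; 3: 112.5.
Overall E[X²] = 0.21·8.56333 + 0.43·33.62 + 0.36·112.5 = 56.7549.

56.755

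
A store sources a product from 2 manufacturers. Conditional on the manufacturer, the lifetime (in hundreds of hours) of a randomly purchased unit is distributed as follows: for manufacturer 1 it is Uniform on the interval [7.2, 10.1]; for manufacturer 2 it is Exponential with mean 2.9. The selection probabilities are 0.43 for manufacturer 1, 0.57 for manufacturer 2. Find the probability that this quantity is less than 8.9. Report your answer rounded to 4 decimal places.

0.7956

Conditional on each manufacturer, P(X < 8.9): 1: 0.586207; 2: 0.953531.
By total probability, P(X < 8.9) = 0.43·0.586207 + 0.57·0.953531 = 0.795582.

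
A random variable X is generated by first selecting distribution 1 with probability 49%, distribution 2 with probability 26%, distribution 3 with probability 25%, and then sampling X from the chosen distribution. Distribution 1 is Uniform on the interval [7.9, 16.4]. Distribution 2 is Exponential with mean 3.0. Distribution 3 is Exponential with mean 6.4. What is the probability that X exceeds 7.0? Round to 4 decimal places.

Conditional on each component, P(X > 7.0): 1: 1; 2: 0.096972; 3: 0.334958.
By total probability, P(X > 7.0) = 0.49·1 + 0.26·0.096972 + 0.25·0.334958 = 0.598952.

0.5990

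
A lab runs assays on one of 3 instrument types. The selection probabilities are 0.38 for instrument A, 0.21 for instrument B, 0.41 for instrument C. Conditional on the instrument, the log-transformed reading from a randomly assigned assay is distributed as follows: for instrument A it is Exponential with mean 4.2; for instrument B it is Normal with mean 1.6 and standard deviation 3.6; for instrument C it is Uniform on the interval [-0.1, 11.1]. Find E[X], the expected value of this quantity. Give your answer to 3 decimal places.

4.187

Component means — A: 4.2; B: 1.6; C: 5.5.
E[X] = 0.38·4.2 + 0.21·1.6 + 0.41·5.5 = 4.187.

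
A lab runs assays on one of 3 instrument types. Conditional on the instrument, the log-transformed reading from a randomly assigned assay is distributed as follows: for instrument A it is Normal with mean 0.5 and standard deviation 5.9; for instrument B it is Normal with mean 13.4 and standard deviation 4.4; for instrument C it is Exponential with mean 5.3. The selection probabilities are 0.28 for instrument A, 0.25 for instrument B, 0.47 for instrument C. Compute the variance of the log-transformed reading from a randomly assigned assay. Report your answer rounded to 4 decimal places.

Per component, A: μ=0.5, E[X²]=35.06; B: μ=13.4, E[X²]=198.92; C: μ=5.3, E[X²]=56.18.
E[X] = 0.28·0.5 + 0.25·13.4 + 0.47·5.3 = 5.981.
E[X²] = 0.28·35.06 + 0.25·198.92 + 0.47·56.18 = 85.9514.
Var(X) = E[X²] − (E[X])² = 85.9514 − 35.7724 = 50.179.

50.1790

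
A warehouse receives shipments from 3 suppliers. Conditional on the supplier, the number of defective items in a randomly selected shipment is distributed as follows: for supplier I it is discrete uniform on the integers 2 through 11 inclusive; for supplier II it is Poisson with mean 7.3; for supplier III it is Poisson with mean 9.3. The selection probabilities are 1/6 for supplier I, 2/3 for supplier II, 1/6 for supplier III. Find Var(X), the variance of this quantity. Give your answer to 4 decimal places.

Per component, I: μ=6.5, E[X²]=50.5; II: μ=7.3, E[X²]=60.59; III: μ=9.3, E[X²]=95.79.
E[X] = 0.166667·6.5 + 0.666667·7.3 + 0.166667·9.3 = 7.5.
E[X²] = 0.166667·50.5 + 0.666667·60.59 + 0.166667·95.79 = 64.775.
Var(X) = E[X²] − (E[X])² = 64.775 − 56.25 = 8.525.

8.5250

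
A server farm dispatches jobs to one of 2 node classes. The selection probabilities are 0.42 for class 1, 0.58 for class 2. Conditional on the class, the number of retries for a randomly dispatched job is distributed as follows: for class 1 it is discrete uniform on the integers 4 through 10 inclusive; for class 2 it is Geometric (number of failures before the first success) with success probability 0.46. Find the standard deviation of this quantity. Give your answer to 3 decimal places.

Per component, 1: μ=7, E[X²]=53; 2: μ=1.17391, E[X²]=3.93006.
E[X] = 0.42·7 + 0.58·1.17391 = 3.62087.
E[X²] = 0.42·53 + 0.58·3.93006 = 24.5394.
Var(X) = E[X²] − (E[X])² = 24.5394 − 13.1107 = 11.4287.
SD(X) = √11.4287 = 3.38064.

3.381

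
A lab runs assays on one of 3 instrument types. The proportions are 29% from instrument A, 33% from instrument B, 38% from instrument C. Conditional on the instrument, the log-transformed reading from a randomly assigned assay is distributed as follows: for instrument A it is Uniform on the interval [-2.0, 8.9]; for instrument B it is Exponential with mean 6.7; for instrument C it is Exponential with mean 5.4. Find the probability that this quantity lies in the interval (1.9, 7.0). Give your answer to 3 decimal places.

0.431

Conditional on each instrument, P(1.9 < X < 7.0): A: 0.46789; B: 0.401311; C: 0.429841.
By total probability, P(1.9 < X < 7.0) = 0.29·0.46789 + 0.33·0.401311 + 0.38·0.429841 = 0.43146.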